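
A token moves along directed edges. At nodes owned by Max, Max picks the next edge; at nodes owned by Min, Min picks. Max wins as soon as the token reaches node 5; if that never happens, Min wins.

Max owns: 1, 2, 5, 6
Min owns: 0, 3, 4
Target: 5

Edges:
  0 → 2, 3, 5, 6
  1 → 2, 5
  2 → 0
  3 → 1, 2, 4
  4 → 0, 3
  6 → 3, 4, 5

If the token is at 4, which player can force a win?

A0 = {5}
A1: add {1, 6} — 1 (Max) has 1→5; 6 (Max) has 6→5.
A2 = A1; e.g. 0 (Min) can still go to 2. Fixed point.
4 never enters the attractor, so Min can avoid the target forever.

Min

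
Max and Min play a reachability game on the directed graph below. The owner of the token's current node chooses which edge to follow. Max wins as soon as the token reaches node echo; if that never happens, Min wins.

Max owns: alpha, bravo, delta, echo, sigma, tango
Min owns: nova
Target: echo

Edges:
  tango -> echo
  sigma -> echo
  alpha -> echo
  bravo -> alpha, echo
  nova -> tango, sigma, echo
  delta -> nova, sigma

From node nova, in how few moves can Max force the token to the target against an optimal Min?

2

A0 = {echo}
A1: add {alpha, bravo, sigma, tango} — bravo (Max) has bravo→echo; alpha (Max) has alpha→echo; tango (Max) has tango→echo; sigma (Max) has sigma→echo.
A2: add {delta, nova} — delta (Max) has delta→sigma; nova (Min): all of {tango, sigma, echo} already in.
A2 = all vertices. Fixed point.
nova enters the attractor at level 2, so Max can force the target in 2 moves from there.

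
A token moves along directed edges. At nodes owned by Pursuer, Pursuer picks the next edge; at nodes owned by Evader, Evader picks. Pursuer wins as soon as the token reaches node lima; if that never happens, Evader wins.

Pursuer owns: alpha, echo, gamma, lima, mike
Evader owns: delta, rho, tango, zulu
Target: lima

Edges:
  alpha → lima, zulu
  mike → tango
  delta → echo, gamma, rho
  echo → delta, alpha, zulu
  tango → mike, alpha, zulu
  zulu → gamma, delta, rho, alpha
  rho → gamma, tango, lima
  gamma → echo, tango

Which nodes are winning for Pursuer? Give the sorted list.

alpha, echo, gamma, lima

A0 = {lima}
A1: add {alpha} — alpha (Pursuer) has alpha→lima.
A2: add {echo} — echo (Pursuer) has echo→alpha.
A3: add {gamma} — gamma (Pursuer) has gamma→echo.
A4 = A3; e.g. mike (Pursuer) has no edge into A3. Fixed point.
Pursuer's winning region = {alpha, echo, gamma, lima}.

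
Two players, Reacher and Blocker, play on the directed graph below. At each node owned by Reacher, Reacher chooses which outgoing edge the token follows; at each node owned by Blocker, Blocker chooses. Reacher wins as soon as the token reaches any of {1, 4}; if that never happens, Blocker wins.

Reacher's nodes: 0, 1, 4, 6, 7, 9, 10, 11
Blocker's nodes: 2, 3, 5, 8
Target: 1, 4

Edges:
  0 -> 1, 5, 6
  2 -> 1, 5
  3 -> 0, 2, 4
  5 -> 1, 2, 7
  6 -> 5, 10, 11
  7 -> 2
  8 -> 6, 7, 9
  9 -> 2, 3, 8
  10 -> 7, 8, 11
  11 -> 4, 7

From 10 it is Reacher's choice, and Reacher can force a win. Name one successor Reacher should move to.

11

A0 = {1, 4}
A1: add {0, 11} — 0 (Reacher) has 0→1; 11 (Reacher) has 11→4.
A2: add {6, 10} — 6 (Reacher) has 6→11; 10 (Reacher) has 10→11.
A3 = A2; e.g. 2 (Blocker) can still go to 5. Fixed point.
From 10, successor 11 is in the attractor (rank 1); the other successors 7, 8 are not.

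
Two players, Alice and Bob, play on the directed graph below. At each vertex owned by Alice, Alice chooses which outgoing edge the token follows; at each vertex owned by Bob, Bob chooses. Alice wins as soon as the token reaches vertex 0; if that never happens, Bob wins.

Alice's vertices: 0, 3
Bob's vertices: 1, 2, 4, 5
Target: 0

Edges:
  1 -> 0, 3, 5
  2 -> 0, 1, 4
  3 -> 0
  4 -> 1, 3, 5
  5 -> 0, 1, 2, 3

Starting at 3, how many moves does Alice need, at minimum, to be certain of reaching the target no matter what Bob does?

1

A0 = {0}
A1: add {3} — 3 (Alice) has 3→0.
A2 = A1; e.g. 1 (Bob) can still go to 5. Fixed point.
3 enters the attractor at level 1, so Alice can force the target in 1 move from there.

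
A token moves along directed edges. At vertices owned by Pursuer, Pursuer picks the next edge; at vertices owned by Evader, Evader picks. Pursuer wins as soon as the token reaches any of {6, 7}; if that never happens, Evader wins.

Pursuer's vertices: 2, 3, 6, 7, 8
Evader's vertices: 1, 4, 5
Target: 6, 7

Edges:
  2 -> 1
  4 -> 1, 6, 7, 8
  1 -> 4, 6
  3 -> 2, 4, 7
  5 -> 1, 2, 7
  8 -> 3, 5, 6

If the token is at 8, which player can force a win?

A0 = {6, 7}
A1: add {3, 8} — 3 (Pursuer) has 3→7; 8 (Pursuer) has 8→6.
A2 = A1; e.g. 1 (Evader) can still go to 4. Fixed point.
8 ∈ A1, so Pursuer can force the target.

Pursuer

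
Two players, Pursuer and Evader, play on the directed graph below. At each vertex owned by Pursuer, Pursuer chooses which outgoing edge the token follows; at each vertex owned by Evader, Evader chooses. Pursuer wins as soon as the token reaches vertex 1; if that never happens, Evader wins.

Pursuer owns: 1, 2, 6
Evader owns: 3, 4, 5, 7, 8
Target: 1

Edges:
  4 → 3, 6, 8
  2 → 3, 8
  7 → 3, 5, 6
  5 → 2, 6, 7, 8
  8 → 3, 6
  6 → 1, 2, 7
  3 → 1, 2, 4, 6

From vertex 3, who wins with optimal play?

Evader

A0 = {1}
A1: add {6} — 6 (Pursuer) has 6→1.
A2 = A1; e.g. 2 (Pursuer) has no edge into A1. Fixed point.
3 never enters the attractor, so Evader can avoid the target forever.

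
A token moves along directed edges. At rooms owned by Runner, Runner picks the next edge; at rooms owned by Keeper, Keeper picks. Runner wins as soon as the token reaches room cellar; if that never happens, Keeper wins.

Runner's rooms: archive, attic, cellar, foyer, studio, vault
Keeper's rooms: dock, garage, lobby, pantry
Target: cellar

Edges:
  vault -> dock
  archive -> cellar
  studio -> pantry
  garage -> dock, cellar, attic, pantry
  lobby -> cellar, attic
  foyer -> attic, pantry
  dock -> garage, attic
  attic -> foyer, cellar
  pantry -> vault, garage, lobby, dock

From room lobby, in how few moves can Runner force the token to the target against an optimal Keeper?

A0 = {cellar}
A1: add {archive, attic} — archive (Runner) has archive→cellar; attic (Runner) has attic→cellar.
A2: add {foyer, lobby} — lobby (Keeper): all of {cellar, attic} already in; foyer (Runner) has foyer→attic.
A3 = A2; e.g. vault (Runner) has no edge into A2. Fixed point.
lobby enters the attractor at level 2, so Runner can force the target in 2 moves from there.

2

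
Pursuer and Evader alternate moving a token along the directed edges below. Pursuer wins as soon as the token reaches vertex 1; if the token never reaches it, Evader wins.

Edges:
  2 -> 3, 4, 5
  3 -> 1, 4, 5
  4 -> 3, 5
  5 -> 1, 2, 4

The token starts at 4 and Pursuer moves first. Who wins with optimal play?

Evader

Track states (vertex, player-to-move).
A0 = {(1,Pursuer), (1,Evader)}
A1: add {(3,Pursuer), (5,Pursuer)}.
A2: add {(4,Evader)}.
A3: add {(2,Pursuer)}.
A4 = A3; e.g. (2,Evader) stays out. (4,Pursuer) never enters ⇒ Evader avoids the target.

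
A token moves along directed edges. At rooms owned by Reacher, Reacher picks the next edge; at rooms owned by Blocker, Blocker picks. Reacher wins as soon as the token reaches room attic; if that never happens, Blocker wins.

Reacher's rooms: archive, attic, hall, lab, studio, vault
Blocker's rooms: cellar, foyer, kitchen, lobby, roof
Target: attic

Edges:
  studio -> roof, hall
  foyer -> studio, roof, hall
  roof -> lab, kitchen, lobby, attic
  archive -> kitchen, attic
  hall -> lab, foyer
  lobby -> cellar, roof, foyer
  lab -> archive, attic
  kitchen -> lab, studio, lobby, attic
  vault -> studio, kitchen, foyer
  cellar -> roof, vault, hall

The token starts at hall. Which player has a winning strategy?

A0 = {attic}
A1: add {archive, lab} — lab (Reacher) has lab→attic; archive (Reacher) has archive→attic.
A2: add {hall} — hall (Reacher) has hall→lab.
hall ∈ A2, so Reacher can force the target.

Reacher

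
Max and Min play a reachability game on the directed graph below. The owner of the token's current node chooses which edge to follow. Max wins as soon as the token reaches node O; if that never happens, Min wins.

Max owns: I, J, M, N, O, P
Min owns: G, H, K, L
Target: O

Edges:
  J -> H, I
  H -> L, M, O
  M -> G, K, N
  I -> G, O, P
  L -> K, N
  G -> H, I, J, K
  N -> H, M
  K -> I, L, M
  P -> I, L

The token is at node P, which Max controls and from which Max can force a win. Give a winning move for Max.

A0 = {O}
A1: add {I} — I (Max) has I→O.
A2: add {J, P} — J (Max) has J→I; P (Max) has P→I.
A3 = A2; e.g. G (Min) can still go to H. Fixed point.
From P, successor I is in the attractor (rank 1); the other successor L is not.

I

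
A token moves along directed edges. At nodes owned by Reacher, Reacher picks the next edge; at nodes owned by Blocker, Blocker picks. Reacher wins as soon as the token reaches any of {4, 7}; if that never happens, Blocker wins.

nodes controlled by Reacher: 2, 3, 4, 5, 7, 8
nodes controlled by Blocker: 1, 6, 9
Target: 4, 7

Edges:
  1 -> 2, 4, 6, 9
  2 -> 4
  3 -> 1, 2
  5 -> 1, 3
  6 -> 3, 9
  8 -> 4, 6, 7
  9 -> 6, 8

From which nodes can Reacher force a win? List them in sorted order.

A0 = {4, 7}
A1: add {2, 8} — 2 (Reacher) has 2→4; 8 (Reacher) has 8→4.
A2: add {3} — 3 (Reacher) has 3→2.
A3: add {5} — 5 (Reacher) has 5→3.
A4 = A3; e.g. 1 (Blocker) can still go to 6. Fixed point.
Reacher's winning region = {2, 3, 4, 5, 7, 8}.

2, 3, 4, 5, 7, 8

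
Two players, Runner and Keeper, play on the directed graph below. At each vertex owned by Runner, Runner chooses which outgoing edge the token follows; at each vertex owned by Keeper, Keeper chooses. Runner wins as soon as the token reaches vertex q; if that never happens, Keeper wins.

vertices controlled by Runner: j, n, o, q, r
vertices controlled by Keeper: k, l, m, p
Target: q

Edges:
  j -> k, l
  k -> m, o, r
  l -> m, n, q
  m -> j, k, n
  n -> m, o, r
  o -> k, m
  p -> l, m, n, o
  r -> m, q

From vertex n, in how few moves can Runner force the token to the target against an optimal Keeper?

A0 = {q}
A1: add {r} — r (Runner) has r→q.
A2: add {n} — n (Runner) has n→r.
A3 = A2; e.g. j (Runner) has no edge into A2. Fixed point.
n enters the attractor at level 2, so Runner can force the target in 2 moves from there.

2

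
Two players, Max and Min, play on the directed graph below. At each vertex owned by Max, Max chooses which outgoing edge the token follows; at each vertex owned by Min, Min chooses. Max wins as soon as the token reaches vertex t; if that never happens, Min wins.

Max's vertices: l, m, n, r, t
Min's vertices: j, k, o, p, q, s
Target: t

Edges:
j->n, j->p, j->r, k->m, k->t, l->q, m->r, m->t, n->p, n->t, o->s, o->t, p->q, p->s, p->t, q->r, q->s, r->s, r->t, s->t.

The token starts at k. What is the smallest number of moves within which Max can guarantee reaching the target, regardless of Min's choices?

2

A0 = {t}
A1: add {m, n, r, s} — m (Max) has m→t; n (Max) has n→t; r (Max) has r→t; s (Min): all of {t} already in.
A2: add {k, o, q} — k (Min): all of {m, t} already in; o (Min): all of {s, t} already in; q (Min): all of {r, s} already in.
k enters the attractor at level 2, so Max can force the target in 2 moves from there.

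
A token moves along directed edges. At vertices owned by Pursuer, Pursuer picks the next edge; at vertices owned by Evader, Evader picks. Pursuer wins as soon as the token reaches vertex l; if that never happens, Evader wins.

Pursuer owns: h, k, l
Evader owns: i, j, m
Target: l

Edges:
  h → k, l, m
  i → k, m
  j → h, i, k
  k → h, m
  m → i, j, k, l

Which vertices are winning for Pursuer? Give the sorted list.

A0 = {l}
A1: add {h} — h (Pursuer) has h→l.
A2: add {k} — k (Pursuer) has k→h.
A3 = A2; e.g. i (Evader) can still go to m. Fixed point.
Pursuer's winning region = {h, k, l}.

h, k, l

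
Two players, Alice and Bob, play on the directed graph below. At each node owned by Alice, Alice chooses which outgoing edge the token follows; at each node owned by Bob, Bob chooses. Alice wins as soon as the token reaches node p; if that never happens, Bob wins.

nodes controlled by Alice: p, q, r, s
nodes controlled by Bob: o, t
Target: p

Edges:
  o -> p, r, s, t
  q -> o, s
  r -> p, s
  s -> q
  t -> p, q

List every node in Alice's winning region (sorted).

p, r

A0 = {p}
A1: add {r} — r (Alice) has r→p.
A2 = A1; e.g. o (Bob) can still go to s. Fixed point.
Alice's winning region = {p, r}.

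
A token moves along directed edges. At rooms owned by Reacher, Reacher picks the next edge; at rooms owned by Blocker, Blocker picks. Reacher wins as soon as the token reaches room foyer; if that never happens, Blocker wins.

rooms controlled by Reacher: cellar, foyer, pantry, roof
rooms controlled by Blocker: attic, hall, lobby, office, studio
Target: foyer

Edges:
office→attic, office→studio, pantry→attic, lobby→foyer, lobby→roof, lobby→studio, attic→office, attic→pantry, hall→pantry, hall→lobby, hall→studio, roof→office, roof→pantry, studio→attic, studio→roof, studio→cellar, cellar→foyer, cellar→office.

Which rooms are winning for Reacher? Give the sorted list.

cellar, foyer

A0 = {foyer}
A1: add {cellar} — cellar (Reacher) has cellar→foyer.
A2 = A1; e.g. office (Blocker) can still go to attic. Fixed point.
Reacher's winning region = {cellar, foyer}.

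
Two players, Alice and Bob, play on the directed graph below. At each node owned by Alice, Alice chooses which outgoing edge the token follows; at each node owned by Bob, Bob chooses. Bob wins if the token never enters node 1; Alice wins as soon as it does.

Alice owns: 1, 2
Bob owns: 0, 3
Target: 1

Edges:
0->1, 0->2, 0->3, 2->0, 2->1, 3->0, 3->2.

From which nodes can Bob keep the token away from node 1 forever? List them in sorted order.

A0 = {1}
A1: add {2} — 2 (Alice) has 2→1.
A2 = A1; e.g. 0 (Bob) can still go to 3. Fixed point.
Alice's attractor = {1, 2}; Bob avoids the target exactly from the complement.

0, 3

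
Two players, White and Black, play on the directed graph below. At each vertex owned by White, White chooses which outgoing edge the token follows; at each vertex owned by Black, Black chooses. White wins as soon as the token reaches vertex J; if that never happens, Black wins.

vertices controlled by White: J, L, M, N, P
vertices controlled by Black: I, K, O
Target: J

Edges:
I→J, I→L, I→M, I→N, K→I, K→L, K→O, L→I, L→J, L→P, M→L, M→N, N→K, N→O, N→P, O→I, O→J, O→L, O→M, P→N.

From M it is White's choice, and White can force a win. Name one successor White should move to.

A0 = {J}
A1: add {L} — L (White) has L→J.
A2: add {M} — M (White) has M→L.
A3 = A2; e.g. I (Black) can still go to N. Fixed point.
From M, successor L is in the attractor (rank 1); the other successor N is not.

L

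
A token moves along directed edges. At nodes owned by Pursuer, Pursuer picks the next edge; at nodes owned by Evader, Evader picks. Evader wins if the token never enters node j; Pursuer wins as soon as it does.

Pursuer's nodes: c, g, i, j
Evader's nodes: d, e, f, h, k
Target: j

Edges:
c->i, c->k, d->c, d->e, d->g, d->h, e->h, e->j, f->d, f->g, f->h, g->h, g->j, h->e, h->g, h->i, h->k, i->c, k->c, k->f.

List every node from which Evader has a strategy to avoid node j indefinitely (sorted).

c, d, e, f, h, i, k

A0 = {j}
A1: add {g} — g (Pursuer) has g→j.
A2 = A1; e.g. c (Pursuer) has no edge into A1. Fixed point.
Pursuer's attractor = {g, j}; Evader avoids the target exactly from the complement.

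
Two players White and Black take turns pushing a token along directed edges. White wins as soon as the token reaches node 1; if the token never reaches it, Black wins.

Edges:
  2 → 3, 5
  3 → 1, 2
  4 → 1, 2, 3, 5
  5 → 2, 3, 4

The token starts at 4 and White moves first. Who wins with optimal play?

Track states (vertex, player-to-move).
A0 = {(1,White), (1,Black)}
A1: add {(3,White), (4,White)}.
(4,White) ∈ A1 ⇒ White forces the target.

White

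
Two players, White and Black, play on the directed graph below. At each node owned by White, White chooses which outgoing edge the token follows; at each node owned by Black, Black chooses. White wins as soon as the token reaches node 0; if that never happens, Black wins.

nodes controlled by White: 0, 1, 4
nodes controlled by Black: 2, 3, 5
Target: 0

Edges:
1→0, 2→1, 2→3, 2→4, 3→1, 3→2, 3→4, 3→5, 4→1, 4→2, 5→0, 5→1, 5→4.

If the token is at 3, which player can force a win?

A0 = {0}
A1: add {1} — 1 (White) has 1→0.
A2: add {4} — 4 (White) has 4→1.
A3: add {5} — 5 (Black): all of {0, 1, 4} already in.
A4 = A3; e.g. 2 (Black) can still go to 3. Fixed point.
3 never enters the attractor, so Black can avoid the target forever.

Black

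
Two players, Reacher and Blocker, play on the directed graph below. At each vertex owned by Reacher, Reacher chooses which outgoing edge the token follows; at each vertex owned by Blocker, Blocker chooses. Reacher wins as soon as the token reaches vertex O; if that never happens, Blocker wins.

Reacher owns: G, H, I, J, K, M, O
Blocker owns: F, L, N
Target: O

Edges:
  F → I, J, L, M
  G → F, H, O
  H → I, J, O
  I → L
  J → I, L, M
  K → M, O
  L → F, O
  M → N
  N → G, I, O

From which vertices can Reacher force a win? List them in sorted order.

A0 = {O}
A1: add {G, H, K} — G (Reacher) has G→O; H (Reacher) has H→O; K (Reacher) has K→O.
A2 = A1; e.g. F (Blocker) can still go to I. Fixed point.
Reacher's winning region = {G, H, K, O}.

G, H, K, O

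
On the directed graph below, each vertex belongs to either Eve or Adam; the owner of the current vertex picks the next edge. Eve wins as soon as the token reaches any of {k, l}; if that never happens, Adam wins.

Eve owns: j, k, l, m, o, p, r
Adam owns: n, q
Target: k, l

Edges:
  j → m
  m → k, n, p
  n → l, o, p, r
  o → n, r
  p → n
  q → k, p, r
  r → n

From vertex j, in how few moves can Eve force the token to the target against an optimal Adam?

2

A0 = {k, l}
A1: add {m} — m (Eve) has m→k.
A2: add {j} — j (Eve) has j→m.
A3 = A2; e.g. n (Adam) can still go to o. Fixed point.
j enters the attractor at level 2, so Eve can force the target in 2 moves from there.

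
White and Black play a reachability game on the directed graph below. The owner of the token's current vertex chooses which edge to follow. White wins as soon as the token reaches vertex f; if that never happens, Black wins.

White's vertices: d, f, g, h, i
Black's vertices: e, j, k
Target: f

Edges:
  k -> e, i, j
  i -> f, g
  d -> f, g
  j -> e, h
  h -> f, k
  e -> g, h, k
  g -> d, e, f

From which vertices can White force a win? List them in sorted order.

A0 = {f}
A1: add {d, g, h, i} — d (White) has d→f; g (White) has g→f; h (White) has h→f; i (White) has i→f.
A2 = A1; e.g. e (Black) can still go to k. Fixed point.
White's winning region = {d, f, g, h, i}.

d, f, g, h, i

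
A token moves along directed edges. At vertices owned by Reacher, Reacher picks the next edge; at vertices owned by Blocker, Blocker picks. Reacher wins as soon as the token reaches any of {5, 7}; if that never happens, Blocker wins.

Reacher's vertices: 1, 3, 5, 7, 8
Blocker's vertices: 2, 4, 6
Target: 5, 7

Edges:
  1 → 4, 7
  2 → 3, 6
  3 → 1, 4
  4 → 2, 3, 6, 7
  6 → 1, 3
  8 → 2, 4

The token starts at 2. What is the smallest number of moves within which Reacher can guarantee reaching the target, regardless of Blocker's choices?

4

A0 = {5, 7}
A1: add {1} — 1 (Reacher) has 1→7.
A2: add {3} — 3 (Reacher) has 3→1.
A3: add {6} — 6 (Blocker): all of {1, 3} already in.
A4: add {2} — 2 (Blocker): all of {3, 6} already in.
2 enters the attractor at level 4, so Reacher can force the target in 4 moves from there.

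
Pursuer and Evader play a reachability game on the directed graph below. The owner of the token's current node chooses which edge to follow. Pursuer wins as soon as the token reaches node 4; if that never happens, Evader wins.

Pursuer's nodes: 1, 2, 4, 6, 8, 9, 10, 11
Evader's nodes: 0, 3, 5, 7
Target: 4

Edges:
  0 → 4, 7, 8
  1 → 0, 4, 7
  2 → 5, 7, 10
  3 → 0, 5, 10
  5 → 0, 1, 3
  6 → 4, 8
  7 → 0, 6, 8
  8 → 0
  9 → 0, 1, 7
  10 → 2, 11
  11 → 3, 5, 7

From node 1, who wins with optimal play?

Pursuer

A0 = {4}
A1: add {1, 6} — 1 (Pursuer) has 1→4; 6 (Pursuer) has 6→4.
1 ∈ A1, so Pursuer can force the target.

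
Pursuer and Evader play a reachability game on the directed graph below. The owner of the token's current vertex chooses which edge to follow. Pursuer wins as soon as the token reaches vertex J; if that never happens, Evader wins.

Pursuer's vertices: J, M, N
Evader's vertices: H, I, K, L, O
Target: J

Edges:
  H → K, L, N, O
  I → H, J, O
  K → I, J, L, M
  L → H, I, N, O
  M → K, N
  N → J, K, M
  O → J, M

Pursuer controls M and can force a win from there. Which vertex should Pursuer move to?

N

A0 = {J}
A1: add {N} — N (Pursuer) has N→J.
A2: add {M} — M (Pursuer) has M→N.
A3: add {O} — O (Evader): all of {J, M} already in.
A4 = A3; e.g. H (Evader) can still go to K. Fixed point.
From M, successor N is in the attractor (rank 1); the other successor K is not.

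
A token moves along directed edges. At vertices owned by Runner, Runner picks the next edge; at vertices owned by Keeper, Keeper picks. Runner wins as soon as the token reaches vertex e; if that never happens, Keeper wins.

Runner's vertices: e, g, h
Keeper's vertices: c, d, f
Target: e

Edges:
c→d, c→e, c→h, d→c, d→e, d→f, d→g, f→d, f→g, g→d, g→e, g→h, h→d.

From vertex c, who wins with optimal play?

Keeper

A0 = {e}
A1: add {g} — g (Runner) has g→e.
A2 = A1; e.g. c (Keeper) can still go to d. Fixed point.
c never enters the attractor, so Keeper can avoid the target forever.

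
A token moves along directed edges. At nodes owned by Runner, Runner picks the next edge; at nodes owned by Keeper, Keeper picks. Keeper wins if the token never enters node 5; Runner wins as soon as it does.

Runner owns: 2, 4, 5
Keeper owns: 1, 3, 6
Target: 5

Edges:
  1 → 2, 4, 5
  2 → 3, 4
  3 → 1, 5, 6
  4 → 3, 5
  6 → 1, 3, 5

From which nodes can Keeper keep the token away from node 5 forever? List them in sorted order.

A0 = {5}
A1: add {4} — 4 (Runner) has 4→5.
A2: add {2} — 2 (Runner) has 2→4.
A3: add {1} — 1 (Keeper): all of {2, 4, 5} already in.
A4 = A3; e.g. 3 (Keeper) can still go to 6. Fixed point.
Runner's attractor = {1, 2, 4, 5}; Keeper avoids the target exactly from the complement.

3, 6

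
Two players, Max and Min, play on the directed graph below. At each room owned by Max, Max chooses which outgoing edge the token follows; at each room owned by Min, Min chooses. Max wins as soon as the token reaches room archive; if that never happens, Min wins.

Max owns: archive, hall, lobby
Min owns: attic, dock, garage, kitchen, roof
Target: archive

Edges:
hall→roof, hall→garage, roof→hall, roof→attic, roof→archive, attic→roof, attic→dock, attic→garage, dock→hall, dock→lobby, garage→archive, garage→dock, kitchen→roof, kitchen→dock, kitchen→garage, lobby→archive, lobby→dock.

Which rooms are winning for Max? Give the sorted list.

A0 = {archive}
A1: add {lobby} — lobby (Max) has lobby→archive.
A2 = A1; e.g. hall (Max) has no edge into A1. Fixed point.
Max's winning region = {archive, lobby}.

archive, lobby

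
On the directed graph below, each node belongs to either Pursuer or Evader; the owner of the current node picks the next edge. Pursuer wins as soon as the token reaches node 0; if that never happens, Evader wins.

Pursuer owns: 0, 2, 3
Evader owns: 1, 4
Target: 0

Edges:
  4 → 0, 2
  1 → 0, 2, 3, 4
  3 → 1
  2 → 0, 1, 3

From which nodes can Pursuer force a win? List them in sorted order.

0, 2, 4

A0 = {0}
A1: add {2} — 2 (Pursuer) has 2→0.
A2: add {4} — 4 (Evader): all of {0, 2} already in.
A3 = A2; e.g. 1 (Evader) can still go to 3. Fixed point.
Pursuer's winning region = {0, 2, 4}.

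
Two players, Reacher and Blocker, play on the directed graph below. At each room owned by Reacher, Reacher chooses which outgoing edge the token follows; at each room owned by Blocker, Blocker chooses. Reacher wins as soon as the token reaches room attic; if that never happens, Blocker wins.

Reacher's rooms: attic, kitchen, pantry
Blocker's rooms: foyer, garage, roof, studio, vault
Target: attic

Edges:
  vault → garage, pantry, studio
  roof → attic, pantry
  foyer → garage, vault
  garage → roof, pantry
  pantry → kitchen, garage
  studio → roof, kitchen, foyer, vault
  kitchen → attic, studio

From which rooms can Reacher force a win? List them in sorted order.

A0 = {attic}
A1: add {kitchen} — kitchen (Reacher) has kitchen→attic.
A2: add {pantry} — pantry (Reacher) has pantry→kitchen.
A3: add {roof} — roof (Blocker): all of {attic, pantry} already in.
A4: add {garage} — garage (Blocker): all of {roof, pantry} already in.
A5 = A4; e.g. foyer (Blocker) can still go to vault. Fixed point.
Reacher's winning region = {attic, garage, kitchen, pantry, roof}.

attic, garage, kitchen, pantry, roof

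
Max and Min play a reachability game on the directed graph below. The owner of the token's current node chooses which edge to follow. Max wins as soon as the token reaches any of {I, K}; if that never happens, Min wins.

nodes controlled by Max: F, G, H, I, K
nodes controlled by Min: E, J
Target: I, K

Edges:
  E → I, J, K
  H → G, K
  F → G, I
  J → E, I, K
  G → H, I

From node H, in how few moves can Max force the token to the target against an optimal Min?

1

A0 = {I, K}
A1: add {F, G, H} — F (Max) has F→I; G (Max) has G→I; H (Max) has H→K.
A2 = A1; e.g. E (Min) can still go to J. Fixed point.
H enters the attractor at level 1, so Max can force the target in 1 move from there.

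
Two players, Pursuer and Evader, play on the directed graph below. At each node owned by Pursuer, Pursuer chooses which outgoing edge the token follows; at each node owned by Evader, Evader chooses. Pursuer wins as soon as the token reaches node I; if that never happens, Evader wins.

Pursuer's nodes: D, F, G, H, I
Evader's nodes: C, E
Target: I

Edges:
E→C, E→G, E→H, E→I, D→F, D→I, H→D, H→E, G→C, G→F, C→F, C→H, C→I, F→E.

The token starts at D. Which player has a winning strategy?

A0 = {I}
A1: add {D} — D (Pursuer) has D→I.
D ∈ A1, so Pursuer can force the target.

Pursuer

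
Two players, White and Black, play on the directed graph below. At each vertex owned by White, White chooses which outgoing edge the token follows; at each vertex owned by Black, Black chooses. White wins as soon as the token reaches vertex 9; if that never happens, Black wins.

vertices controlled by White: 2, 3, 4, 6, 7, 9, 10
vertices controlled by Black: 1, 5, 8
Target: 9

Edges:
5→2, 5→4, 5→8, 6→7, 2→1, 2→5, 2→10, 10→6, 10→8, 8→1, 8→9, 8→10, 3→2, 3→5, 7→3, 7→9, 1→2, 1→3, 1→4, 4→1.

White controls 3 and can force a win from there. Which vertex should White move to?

A0 = {9}
A1: add {7} — 7 (White) has 7→9.
A2: add {6} — 6 (White) has 6→7.
A3: add {10} — 10 (White) has 10→6.
A4: add {2} — 2 (White) has 2→10.
A5: add {3} — 3 (White) has 3→2.
A6 = A5; e.g. 1 (Black) can still go to 4. Fixed point.
From 3, successor 2 is in the attractor (rank 4); the other successor 5 is not.

2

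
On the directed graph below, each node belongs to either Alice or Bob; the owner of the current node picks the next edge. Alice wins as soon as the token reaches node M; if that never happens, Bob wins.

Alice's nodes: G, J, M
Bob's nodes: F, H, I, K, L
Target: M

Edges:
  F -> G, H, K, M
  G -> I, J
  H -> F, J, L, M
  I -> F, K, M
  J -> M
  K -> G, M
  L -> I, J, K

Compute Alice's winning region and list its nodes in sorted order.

G, J, K, M

A0 = {M}
A1: add {J} — J (Alice) has J→M.
A2: add {G} — G (Alice) has G→J.
A3: add {K} — K (Bob): all of {G, M} already in.
A4 = A3; e.g. F (Bob) can still go to H. Fixed point.
Alice's winning region = {G, J, K, M}.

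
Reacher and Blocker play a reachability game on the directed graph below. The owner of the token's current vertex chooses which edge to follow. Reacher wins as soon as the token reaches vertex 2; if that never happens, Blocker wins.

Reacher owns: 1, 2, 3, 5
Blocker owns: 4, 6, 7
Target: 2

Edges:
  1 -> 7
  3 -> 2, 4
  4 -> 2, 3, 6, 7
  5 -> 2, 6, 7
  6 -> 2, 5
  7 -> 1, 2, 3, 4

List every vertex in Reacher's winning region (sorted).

2, 3, 5, 6

A0 = {2}
A1: add {3, 5} — 3 (Reacher) has 3→2; 5 (Reacher) has 5→2.
A2: add {6} — 6 (Blocker): all of {2, 5} already in.
A3 = A2; e.g. 1 (Reacher) has no edge into A2. Fixed point.
Reacher's winning region = {2, 3, 5, 6}.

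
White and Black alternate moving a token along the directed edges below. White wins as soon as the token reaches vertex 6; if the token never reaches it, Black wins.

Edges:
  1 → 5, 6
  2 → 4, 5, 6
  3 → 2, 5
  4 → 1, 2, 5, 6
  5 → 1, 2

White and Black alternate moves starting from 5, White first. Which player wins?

Black

Track states (vertex, player-to-move).
A0 = {(6,White), (6,Black)}
A1: add {(1,White), (2,White), (4,White)}.
A2: add {(5,Black)}.
A3: add {(3,White)}.
A4 = A3; e.g. (1,Black) stays out. (5,White) never enters ⇒ Black avoids the target.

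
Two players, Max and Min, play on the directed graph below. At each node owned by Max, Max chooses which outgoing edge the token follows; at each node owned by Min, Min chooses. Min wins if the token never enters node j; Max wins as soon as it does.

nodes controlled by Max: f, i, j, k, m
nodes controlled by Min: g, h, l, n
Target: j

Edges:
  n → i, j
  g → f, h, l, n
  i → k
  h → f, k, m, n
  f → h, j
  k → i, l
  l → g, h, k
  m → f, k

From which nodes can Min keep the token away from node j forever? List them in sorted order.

g, h, i, k, l, n

A0 = {j}
A1: add {f} — f (Max) has f→j.
A2: add {m} — m (Max) has m→f.
A3 = A2; e.g. g (Min) can still go to h. Fixed point.
Max's attractor = {f, j, m}; Min avoids the target exactly from the complement.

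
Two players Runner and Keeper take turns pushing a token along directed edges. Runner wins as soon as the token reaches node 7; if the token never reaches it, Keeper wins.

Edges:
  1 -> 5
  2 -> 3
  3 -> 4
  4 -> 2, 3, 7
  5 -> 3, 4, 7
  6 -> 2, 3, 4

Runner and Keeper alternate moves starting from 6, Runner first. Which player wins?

Track states (vertex, player-to-move).
A0 = {(7,Runner), (7,Keeper)}
A1: add {(4,Runner), (5,Runner)}.
A2: add {(1,Keeper), (3,Keeper)}.
A3: add {(2,Runner), (6,Runner)}.
(6,Runner) ∈ A3 ⇒ Runner forces the target.

Runner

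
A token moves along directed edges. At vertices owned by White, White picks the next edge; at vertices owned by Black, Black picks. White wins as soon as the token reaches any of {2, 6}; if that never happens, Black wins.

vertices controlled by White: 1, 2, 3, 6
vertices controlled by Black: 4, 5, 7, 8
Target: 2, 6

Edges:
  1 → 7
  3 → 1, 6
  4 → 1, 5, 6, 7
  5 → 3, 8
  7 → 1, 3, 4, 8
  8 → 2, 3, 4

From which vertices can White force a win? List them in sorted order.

2, 3, 6

A0 = {2, 6}
A1: add {3} — 3 (White) has 3→6.
A2 = A1; e.g. 1 (White) has no edge into A1. Fixed point.
White's winning region = {2, 3, 6}.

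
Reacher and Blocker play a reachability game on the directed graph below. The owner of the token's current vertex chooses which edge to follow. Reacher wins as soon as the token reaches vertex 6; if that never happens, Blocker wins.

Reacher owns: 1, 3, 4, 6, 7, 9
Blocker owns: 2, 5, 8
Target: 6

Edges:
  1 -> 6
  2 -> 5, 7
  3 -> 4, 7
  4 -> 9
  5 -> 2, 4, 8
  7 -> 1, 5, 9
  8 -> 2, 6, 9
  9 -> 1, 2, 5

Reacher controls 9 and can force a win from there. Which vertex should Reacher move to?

1

A0 = {6}
A1: add {1} — 1 (Reacher) has 1→6.
A2: add {7, 9} — 7 (Reacher) has 7→1; 9 (Reacher) has 9→1.
A3: add {3, 4} — 3 (Reacher) has 3→7; 4 (Reacher) has 4→9.
A4 = A3; e.g. 2 (Blocker) can still go to 5. Fixed point.
From 9, successor 1 is in the attractor (rank 1); the other successors 2, 5 are not.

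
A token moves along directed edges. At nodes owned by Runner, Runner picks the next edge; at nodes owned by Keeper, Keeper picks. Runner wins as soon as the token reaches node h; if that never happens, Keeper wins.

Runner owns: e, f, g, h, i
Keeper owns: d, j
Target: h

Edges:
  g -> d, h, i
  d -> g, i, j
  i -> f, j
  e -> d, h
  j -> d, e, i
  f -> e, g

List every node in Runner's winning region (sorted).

A0 = {h}
A1: add {e, g} — e (Runner) has e→h; g (Runner) has g→h.
A2: add {f} — f (Runner) has f→e.
A3: add {i} — i (Runner) has i→f.
A4 = A3; e.g. d (Keeper) can still go to j. Fixed point.
Runner's winning region = {e, f, g, h, i}.

e, f, g, h, i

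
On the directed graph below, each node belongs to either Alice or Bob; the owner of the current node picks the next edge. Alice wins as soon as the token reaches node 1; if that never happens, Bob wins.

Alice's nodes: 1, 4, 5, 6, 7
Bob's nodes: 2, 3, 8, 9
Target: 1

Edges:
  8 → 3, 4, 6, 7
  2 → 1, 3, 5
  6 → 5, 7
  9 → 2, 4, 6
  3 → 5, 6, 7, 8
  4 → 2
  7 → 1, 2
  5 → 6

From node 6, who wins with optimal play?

A0 = {1}
A1: add {7} — 7 (Alice) has 7→1.
A2: add {6} — 6 (Alice) has 6→7.
6 ∈ A2, so Alice can force the target.

Alice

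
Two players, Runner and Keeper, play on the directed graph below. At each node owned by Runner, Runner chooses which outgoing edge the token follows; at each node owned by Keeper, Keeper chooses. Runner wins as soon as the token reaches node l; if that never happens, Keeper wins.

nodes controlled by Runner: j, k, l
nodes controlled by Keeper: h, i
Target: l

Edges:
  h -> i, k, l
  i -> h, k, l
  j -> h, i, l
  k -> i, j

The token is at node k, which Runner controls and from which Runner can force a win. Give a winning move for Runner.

A0 = {l}
A1: add {j} — j (Runner) has j→l.
A2: add {k} — k (Runner) has k→j.
A3 = A2; e.g. h (Keeper) can still go to i. Fixed point.
From k, successor j is in the attractor (rank 1); the other successor i is not.

j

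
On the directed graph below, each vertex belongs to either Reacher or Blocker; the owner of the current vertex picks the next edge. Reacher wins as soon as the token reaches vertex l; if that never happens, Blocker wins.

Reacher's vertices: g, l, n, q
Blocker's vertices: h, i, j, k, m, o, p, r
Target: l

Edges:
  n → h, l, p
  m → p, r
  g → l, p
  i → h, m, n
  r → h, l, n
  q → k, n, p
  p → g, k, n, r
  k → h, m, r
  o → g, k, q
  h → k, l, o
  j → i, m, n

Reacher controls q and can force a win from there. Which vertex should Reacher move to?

A0 = {l}
A1: add {g, n} — g (Reacher) has g→l; n (Reacher) has n→l.
A2: add {q} — q (Reacher) has q→n.
A3 = A2; e.g. h (Blocker) can still go to k. Fixed point.
From q, successor n is in the attractor (rank 1); the other successors k, p are not.

n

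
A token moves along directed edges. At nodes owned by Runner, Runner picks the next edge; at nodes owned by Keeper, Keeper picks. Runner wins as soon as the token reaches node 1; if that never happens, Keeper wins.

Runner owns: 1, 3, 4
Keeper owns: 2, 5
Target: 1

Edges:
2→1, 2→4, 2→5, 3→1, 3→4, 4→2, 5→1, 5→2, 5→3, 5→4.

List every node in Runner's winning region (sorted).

1, 3

A0 = {1}
A1: add {3} — 3 (Runner) has 3→1.
A2 = A1; e.g. 2 (Keeper) can still go to 4. Fixed point.
Runner's winning region = {1, 3}.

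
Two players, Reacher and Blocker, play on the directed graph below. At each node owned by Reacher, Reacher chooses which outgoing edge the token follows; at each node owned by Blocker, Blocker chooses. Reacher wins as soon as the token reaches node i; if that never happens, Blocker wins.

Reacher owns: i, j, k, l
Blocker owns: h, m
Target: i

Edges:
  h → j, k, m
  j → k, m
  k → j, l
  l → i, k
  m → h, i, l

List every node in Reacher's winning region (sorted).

A0 = {i}
A1: add {l} — l (Reacher) has l→i.
A2: add {k} — k (Reacher) has k→l.
A3: add {j} — j (Reacher) has j→k.
A4 = A3; e.g. h (Blocker) can still go to m. Fixed point.
Reacher's winning region = {i, j, k, l}.

i, j, k, l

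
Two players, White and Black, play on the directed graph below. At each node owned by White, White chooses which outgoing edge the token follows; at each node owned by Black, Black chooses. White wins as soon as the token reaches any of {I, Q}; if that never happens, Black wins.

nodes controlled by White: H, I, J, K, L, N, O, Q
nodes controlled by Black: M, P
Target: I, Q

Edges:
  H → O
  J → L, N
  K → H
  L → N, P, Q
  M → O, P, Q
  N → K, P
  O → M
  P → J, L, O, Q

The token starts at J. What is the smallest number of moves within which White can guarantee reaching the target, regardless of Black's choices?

2

A0 = {I, Q}
A1: add {L} — L (White) has L→Q.
A2: add {J} — J (White) has J→L.
A3 = A2; e.g. H (White) has no edge into A2. Fixed point.
J enters the attractor at level 2, so White can force the target in 2 moves from there.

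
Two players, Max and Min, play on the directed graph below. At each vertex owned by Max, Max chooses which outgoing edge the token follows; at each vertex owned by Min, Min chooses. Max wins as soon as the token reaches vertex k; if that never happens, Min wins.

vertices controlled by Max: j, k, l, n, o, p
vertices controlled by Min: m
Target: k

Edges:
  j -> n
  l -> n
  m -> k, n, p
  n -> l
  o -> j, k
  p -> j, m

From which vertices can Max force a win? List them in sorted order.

A0 = {k}
A1: add {o} — o (Max) has o→k.
A2 = A1; e.g. j (Max) has no edge into A1. Fixed point.
Max's winning region = {k, o}.

k, o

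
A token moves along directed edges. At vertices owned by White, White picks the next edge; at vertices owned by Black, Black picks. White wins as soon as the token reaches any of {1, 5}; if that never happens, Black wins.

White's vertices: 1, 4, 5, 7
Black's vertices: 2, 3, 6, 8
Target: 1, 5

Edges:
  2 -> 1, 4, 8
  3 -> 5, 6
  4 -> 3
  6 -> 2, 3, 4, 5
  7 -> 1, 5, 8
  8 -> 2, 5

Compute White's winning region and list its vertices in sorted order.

1, 5, 7

A0 = {1, 5}
A1: add {7} — 7 (White) has 7→1.
A2 = A1; e.g. 2 (Black) can still go to 4. Fixed point.
White's winning region = {1, 5, 7}.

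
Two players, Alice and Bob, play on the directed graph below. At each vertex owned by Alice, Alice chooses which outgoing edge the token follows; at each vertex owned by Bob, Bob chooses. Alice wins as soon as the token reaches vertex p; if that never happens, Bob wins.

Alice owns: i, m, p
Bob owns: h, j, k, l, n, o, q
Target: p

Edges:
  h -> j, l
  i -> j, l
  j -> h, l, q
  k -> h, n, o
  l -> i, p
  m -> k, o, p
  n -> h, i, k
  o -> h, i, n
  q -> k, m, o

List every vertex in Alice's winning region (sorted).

A0 = {p}
A1: add {m} — m (Alice) has m→p.
A2 = A1; e.g. h (Bob) can still go to j. Fixed point.
Alice's winning region = {m, p}.

m, p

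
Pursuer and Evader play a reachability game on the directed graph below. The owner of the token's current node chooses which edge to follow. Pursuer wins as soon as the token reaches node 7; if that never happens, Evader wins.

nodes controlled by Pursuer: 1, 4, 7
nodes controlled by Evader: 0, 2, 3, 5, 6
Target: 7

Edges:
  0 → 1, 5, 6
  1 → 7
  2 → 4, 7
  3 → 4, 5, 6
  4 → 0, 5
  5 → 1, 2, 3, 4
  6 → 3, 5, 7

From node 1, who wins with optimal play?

Pursuer

A0 = {7}
A1: add {1} — 1 (Pursuer) has 1→7.
A2 = A1; e.g. 0 (Evader) can still go to 5. Fixed point.
1 ∈ A1, so Pursuer can force the target.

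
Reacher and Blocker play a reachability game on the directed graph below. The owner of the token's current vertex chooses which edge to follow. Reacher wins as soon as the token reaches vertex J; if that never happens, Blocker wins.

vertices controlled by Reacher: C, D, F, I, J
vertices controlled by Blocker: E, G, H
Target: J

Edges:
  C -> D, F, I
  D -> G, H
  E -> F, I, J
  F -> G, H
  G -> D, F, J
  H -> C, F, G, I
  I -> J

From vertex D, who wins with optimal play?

Blocker

A0 = {J}
A1: add {I} — I (Reacher) has I→J.
A2: add {C} — C (Reacher) has C→I.
A3 = A2; e.g. D (Reacher) has no edge into A2. Fixed point.
D never enters the attractor, so Blocker can avoid the target forever.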